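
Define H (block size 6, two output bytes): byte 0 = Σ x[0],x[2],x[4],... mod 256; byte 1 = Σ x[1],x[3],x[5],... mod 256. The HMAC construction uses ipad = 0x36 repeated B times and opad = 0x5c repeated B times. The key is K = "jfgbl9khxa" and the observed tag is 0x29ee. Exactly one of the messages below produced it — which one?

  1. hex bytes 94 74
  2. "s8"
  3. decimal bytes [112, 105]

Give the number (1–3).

Key "jfgbl9khxa" = 6a 66 67 62 6c 39 6b 68 78 61 is 10 bytes > B = 6, so hash it first: H(key) = 20 ca, then zero-pad to 6 bytes: K' = 20 ca 00 00 00 00.
K' ⊕ ipad = 16 fc 36 36 36 36; K' ⊕ opad = 7c 96 5c 5c 5c 5c.
m1: inner = H(16 fc 36 36 36 36 94 74) = 16 dc; tag = H(7c 96 5c 5c 5c 5c 16 dc) = 4a2a
m2: inner = H(16 fc 36 36 36 36 73 38) = f5 a0; tag = H(7c 96 5c 5c 5c 5c f5 a0) = 29ee ← matches
m3: inner = H(16 fc 36 36 36 36 70 69) = f2 d1; tag = H(7c 96 5c 5c 5c 5c f2 d1) = 261f

2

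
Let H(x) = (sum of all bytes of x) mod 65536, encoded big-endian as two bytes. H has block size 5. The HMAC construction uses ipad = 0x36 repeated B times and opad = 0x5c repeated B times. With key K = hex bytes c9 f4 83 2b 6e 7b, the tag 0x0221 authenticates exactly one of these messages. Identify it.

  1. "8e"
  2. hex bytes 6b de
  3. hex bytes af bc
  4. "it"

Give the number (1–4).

3

Key hex bytes c9 f4 83 2b 6e 7b is 6 bytes > B = 5, so hash it first: H(key) = 03 54, then zero-pad to 5 bytes: K' = 03 54 00 00 00.
K' ⊕ ipad = 35 62 36 36 36; K' ⊕ opad = 5f 08 5c 5c 5c.
m1: inner = H(35 62 36 36 36 38 65) = 01 d6; tag = H(5f 08 5c 5c 5c 01 d6) = 0252
m2: inner = H(35 62 36 36 36 6b de) = 02 82; tag = H(5f 08 5c 5c 5c 02 82) = 01ff
m3: inner = H(35 62 36 36 36 af bc) = 02 a4; tag = H(5f 08 5c 5c 5c 02 a4) = 0221 ← matches
m4: inner = H(35 62 36 36 36 69 74) = 02 16; tag = H(5f 08 5c 5c 5c 02 16) = 0193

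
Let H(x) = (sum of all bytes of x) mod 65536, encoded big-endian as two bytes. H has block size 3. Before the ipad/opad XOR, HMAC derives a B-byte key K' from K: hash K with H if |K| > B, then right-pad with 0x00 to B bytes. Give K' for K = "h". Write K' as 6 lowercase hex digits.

680000

Key "h" = 68 is 1 byte ≤ B = 3; zero-pad to 3 bytes: K' = 68 00 00.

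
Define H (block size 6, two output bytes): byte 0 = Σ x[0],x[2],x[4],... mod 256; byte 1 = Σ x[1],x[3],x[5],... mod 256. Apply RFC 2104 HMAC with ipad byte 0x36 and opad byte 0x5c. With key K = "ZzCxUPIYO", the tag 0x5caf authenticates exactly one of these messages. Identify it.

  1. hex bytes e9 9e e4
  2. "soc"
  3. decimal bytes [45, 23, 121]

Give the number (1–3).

3

Key "ZzCxUPIYO" = 5a 7a 43 78 55 50 49 59 4f is 9 bytes > B = 6, so hash it first: H(key) = 8a 9b, then zero-pad to 6 bytes: K' = 8a 9b 00 00 00 00.
K' ⊕ ipad = bc ad 36 36 36 36; K' ⊕ opad = d6 c7 5c 5c 5c 5c.
m1: inner = H(bc ad 36 36 36 36 e9 9e e4) = f5 b7; tag = H(d6 c7 5c 5c 5c 5c f5 b7) = 8336
m2: inner = H(bc ad 36 36 36 36 73 6f 63) = fe 88; tag = H(d6 c7 5c 5c 5c 5c fe 88) = 8c07
m3: inner = H(bc ad 36 36 36 36 2d 17 79) = ce 30; tag = H(d6 c7 5c 5c 5c 5c ce 30) = 5caf ← matches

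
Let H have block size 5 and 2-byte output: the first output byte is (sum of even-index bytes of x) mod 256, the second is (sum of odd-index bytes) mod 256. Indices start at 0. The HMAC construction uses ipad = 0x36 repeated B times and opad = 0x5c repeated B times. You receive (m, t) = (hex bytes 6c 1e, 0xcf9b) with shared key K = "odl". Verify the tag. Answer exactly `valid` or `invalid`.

Key "odl" = 6f 64 6c is 3 bytes ≤ B = 5; zero-pad to 5 bytes: K' = 6f 64 6c 00 00.
K' ⊕ ipad = 59 52 5a 36 36; K' ⊕ opad = 33 38 30 5c 5c.
Inner hash: even-index sum = 263 mod 256 = 7; odd-index sum = 244 mod 256 = 244 → 07 f4.
Outer hash (recomputed tag): even-index sum = 435 mod 256 = 179; odd-index sum = 155 mod 256 = 155 → b3 9b.
Recomputed tag = b39b; claimed = cf9b → mismatch.

invalid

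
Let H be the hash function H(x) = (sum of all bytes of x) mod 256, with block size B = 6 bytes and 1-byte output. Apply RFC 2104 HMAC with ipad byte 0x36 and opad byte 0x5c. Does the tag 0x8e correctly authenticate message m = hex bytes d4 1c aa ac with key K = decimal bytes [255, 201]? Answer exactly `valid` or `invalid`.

Key decimal bytes [255, 201] = ff c9 is 2 bytes ≤ B = 6; zero-pad to 6 bytes: K' = ff c9 00 00 00 00.
K' ⊕ ipad = c9 ff 36 36 36 36; K' ⊕ opad = a3 95 5c 5c 5c 5c.
Inner hash: sum = 201+255+54+54+54+54+212+28+170+172 = 1254; mod 256 = 230 → e6.
Outer hash (recomputed tag): sum = 163+149+92+92+92+92+230 = 910; mod 256 = 142 → 8e.
Recomputed tag = 8e; claimed = 8e → match.

valid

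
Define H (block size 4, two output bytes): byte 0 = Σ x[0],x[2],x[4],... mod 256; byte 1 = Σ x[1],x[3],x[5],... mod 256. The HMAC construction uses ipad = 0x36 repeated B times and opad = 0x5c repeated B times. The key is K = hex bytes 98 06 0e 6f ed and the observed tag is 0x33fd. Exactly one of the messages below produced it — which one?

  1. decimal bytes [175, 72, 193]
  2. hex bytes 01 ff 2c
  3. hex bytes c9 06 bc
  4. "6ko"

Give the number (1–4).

2

Key hex bytes 98 06 0e 6f ed is 5 bytes > B = 4, so hash it first: H(key) = 93 75, then zero-pad to 4 bytes: K' = 93 75 00 00.
K' ⊕ ipad = a5 43 36 36; K' ⊕ opad = cf 29 5c 5c.
m1: inner = H(a5 43 36 36 af 48 c1) = 4b c1; tag = H(cf 29 5c 5c 4b c1) = 7646
m2: inner = H(a5 43 36 36 01 ff 2c) = 08 78; tag = H(cf 29 5c 5c 08 78) = 33fd ← matches
m3: inner = H(a5 43 36 36 c9 06 bc) = 60 7f; tag = H(cf 29 5c 5c 60 7f) = 8b04
m4: inner = H(a5 43 36 36 36 6b 6f) = 80 e4; tag = H(cf 29 5c 5c 80 e4) = ab69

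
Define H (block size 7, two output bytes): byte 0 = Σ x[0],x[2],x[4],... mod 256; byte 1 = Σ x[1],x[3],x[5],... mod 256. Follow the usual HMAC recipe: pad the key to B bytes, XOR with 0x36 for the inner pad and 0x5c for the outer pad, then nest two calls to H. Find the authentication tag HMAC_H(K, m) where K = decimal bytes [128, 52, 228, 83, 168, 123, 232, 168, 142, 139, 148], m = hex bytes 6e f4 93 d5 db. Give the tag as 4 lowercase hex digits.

a9ac

Key decimal bytes [128, 52, 228, 83, 168, 123, 232, 168, 142, 139, 148] = 80 34 e4 53 a8 7b e8 a8 8e 8b 94 is 11 bytes > B = 7, so hash it first: H(key) = 16 35, then zero-pad to 7 bytes: K' = 16 35 00 00 00 00 00.
K' ⊕ ipad = 20 03 36 36 36 36 36.  K' ⊕ opad = 4a 69 5c 5c 5c 5c 5c.
Inner input = (K'⊕ipad) ∥ m = 20 03 36 36 36 36 36 ∥ 6e f4 93 d5 db.
Inner hash: even-index sum = 651 mod 256 = 139; odd-index sum = 587 mod 256 = 75 → 8b 4b.
Outer input = (K'⊕opad) ∥ inner = 4a 69 5c 5c 5c 5c 5c ∥ 8b 4b.
Outer hash (tag): even-index sum = 425 mod 256 = 169; odd-index sum = 428 mod 256 = 172 → a9 ac.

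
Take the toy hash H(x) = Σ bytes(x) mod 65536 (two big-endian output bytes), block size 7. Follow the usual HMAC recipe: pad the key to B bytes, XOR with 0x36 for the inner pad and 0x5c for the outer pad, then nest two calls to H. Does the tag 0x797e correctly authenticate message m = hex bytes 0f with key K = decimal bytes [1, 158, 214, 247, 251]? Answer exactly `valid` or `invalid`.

invalid

Key decimal bytes [1, 158, 214, 247, 251] = 01 9e d6 f7 fb is 5 bytes ≤ B = 7; zero-pad to 7 bytes: K' = 01 9e d6 f7 fb 00 00.
K' ⊕ ipad = 37 a8 e0 c1 cd 36 36; K' ⊕ opad = 5d c2 8a ab a7 5c 5c.
Inner hash: sum = 55+168+224+193+205+54+54+15 = 968 → 03 c8.
Outer hash (recomputed tag): sum = 93+194+138+171+167+92+92+3+200 = 1150 → 04 7e.
Recomputed tag = 047e; claimed = 797e → mismatch.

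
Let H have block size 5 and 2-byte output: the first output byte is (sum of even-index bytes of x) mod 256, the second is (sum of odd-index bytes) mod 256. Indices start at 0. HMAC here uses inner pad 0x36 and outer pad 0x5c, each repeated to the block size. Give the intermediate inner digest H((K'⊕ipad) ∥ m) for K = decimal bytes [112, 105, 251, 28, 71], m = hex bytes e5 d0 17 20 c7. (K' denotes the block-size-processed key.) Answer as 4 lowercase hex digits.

744c

Key decimal bytes [112, 105, 251, 28, 71] = 70 69 fb 1c 47 is exactly B = 5 bytes: K' = 70 69 fb 1c 47.
K' ⊕ ipad = 46 5f cd 2a 71.
Inner input = 46 5f cd 2a 71 ∥ e5 d0 17 20 c7.
Inner hash: even-index sum = 628 mod 256 = 116; odd-index sum = 588 mod 256 = 76 → 74 4c.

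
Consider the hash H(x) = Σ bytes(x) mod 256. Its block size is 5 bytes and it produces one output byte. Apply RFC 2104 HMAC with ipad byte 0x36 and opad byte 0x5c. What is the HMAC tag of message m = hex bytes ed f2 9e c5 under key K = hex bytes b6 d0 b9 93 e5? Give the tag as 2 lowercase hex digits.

Key hex bytes b6 d0 b9 93 e5 is exactly B = 5 bytes: K' = b6 d0 b9 93 e5.
K' ⊕ ipad = 80 e6 8f a5 d3.  K' ⊕ opad = ea 8c e5 cf b9.
Inner input = (K'⊕ipad) ∥ m = 80 e6 8f a5 d3 ∥ ed f2 9e c5.
Inner hash: sum = 128+230+143+165+211+237+242+158+197 = 1711; mod 256 = 175 → af.
Outer input = (K'⊕opad) ∥ inner = ea 8c e5 cf b9 ∥ af.
Outer hash (tag): sum = 234+140+229+207+185+175 = 1170; mod 256 = 146 → 92.

92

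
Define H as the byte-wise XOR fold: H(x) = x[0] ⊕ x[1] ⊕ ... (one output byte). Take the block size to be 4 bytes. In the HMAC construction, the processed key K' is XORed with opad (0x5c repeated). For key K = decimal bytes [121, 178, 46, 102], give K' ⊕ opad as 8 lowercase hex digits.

Key decimal bytes [121, 178, 46, 102] = 79 b2 2e 66 is exactly B = 4 bytes: K' = 79 b2 2e 66.
XOR each byte with 0x5c: 79⊕5c=25, b2⊕5c=ee, 2e⊕5c=72, 66⊕5c=3a.

25ee723a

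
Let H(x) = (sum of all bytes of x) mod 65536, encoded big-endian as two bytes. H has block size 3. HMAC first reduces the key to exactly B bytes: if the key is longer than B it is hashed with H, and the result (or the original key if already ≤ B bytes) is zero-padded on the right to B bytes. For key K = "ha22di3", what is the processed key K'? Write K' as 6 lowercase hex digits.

022d00

|K| = 7 > B = 3, so first hash the key.
H(K): sum = 104+97+50+50+100+105+51 = 557 → 02 2d.
Zero-pad H(K) = 02 2d to 3 bytes: K' = 02 2d 00.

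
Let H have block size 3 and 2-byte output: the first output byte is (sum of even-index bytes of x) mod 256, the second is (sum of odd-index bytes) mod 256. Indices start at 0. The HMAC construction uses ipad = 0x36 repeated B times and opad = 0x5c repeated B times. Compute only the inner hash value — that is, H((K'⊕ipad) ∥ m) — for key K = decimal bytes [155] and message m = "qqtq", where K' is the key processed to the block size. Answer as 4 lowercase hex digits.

Key decimal bytes [155] = 9b is 1 byte ≤ B = 3; zero-pad to 3 bytes: K' = 9b 00 00.
K' ⊕ ipad = ad 36 36.
Inner input = ad 36 36 ∥ 71 71 74 71.
Inner hash: even-index sum = 453 mod 256 = 197; odd-index sum = 283 mod 256 = 27 → c5 1b.

c51b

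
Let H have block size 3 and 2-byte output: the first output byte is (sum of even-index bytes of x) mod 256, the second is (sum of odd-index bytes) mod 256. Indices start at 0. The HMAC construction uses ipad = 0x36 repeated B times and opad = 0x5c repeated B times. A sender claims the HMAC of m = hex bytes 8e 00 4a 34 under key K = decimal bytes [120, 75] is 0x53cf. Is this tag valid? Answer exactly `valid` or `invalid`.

invalid

Key decimal bytes [120, 75] = 78 4b is 2 bytes ≤ B = 3; zero-pad to 3 bytes: K' = 78 4b 00.
K' ⊕ ipad = 4e 7d 36; K' ⊕ opad = 24 17 5c.
Inner hash: even-index sum = 184 mod 256 = 184; odd-index sum = 341 mod 256 = 85 → b8 55.
Outer hash (recomputed tag): even-index sum = 213 mod 256 = 213; odd-index sum = 207 mod 256 = 207 → d5 cf.
Recomputed tag = d5cf; claimed = 53cf → mismatch.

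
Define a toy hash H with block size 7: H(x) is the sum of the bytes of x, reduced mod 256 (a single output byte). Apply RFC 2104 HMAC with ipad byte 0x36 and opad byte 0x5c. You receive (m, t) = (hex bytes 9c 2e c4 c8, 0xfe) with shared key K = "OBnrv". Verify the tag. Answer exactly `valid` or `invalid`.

Key "OBnrv" = 4f 42 6e 72 76 is 5 bytes ≤ B = 7; zero-pad to 7 bytes: K' = 4f 42 6e 72 76 00 00.
K' ⊕ ipad = 79 74 58 44 40 36 36; K' ⊕ opad = 13 1e 32 2e 2a 5c 5c.
Inner hash: sum = 121+116+88+68+64+54+54+156+46+196+200 = 1163; mod 256 = 139 → 8b.
Outer hash (recomputed tag): sum = 19+30+50+46+42+92+92+139 = 510; mod 256 = 254 → fe.
Recomputed tag = fe; claimed = fe → match.

valid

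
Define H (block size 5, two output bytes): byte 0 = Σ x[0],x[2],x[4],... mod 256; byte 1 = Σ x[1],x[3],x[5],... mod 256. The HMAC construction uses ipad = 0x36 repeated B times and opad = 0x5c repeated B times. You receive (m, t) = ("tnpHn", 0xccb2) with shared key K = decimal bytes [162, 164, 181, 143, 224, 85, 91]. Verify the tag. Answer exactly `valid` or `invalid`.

invalid

Key decimal bytes [162, 164, 181, 143, 224, 85, 91] = a2 a4 b5 8f e0 55 5b is 7 bytes > B = 5, so hash it first: H(key) = 92 88, then zero-pad to 5 bytes: K' = 92 88 00 00 00.
K' ⊕ ipad = a4 be 36 36 36; K' ⊕ opad = ce d4 5c 5c 5c.
Inner hash: even-index sum = 454 mod 256 = 198; odd-index sum = 582 mod 256 = 70 → c6 46.
Outer hash (recomputed tag): even-index sum = 460 mod 256 = 204; odd-index sum = 502 mod 256 = 246 → cc f6.
Recomputed tag = ccf6; claimed = ccb2 → mismatch.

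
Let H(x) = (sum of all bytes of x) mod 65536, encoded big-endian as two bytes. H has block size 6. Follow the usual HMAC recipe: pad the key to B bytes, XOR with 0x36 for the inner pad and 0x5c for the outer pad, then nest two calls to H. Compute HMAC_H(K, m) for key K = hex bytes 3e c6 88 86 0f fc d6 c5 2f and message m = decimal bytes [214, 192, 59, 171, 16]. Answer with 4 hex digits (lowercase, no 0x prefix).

Key hex bytes 3e c6 88 86 0f fc d6 c5 2f is 9 bytes > B = 6, so hash it first: H(key) = 04 e7, then zero-pad to 6 bytes: K' = 04 e7 00 00 00 00.
K' ⊕ ipad = 32 d1 36 36 36 36.  K' ⊕ opad = 58 bb 5c 5c 5c 5c.
Inner input = (K'⊕ipad) ∥ m = 32 d1 36 36 36 36 ∥ d6 c0 3b ab 10.
Inner hash: sum = 50+209+54+54+54+54+214+192+59+171+16 = 1127 → 04 67.
Outer input = (K'⊕opad) ∥ inner = 58 bb 5c 5c 5c 5c ∥ 04 67.
Outer hash (tag): sum = 88+187+92+92+92+92+4+103 = 750 → 02 ee.

02ee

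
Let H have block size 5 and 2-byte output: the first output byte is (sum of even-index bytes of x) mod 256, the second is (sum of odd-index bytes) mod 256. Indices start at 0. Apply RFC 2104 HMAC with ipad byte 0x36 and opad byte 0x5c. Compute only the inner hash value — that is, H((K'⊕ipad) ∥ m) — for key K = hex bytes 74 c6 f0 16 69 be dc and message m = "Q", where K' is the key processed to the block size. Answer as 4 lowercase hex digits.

Key hex bytes 74 c6 f0 16 69 be dc is 7 bytes > B = 5, so hash it first: H(key) = a9 9a, then zero-pad to 5 bytes: K' = a9 9a 00 00 00.
K' ⊕ ipad = 9f ac 36 36 36.
Inner input = 9f ac 36 36 36 ∥ 51.
Inner hash: even-index sum = 267 mod 256 = 11; odd-index sum = 307 mod 256 = 51 → 0b 33.

0b33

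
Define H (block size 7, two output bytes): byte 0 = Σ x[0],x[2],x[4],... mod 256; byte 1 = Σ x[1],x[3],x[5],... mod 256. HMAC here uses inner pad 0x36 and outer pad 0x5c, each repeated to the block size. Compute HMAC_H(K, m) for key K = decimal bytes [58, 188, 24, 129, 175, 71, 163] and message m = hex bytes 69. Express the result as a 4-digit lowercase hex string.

b740

Key decimal bytes [58, 188, 24, 129, 175, 71, 163] = 3a bc 18 81 af 47 a3 is exactly B = 7 bytes: K' = 3a bc 18 81 af 47 a3.
K' ⊕ ipad = 0c 8a 2e b7 99 71 95.  K' ⊕ opad = 66 e0 44 dd f3 1b ff.
Inner input = (K'⊕ipad) ∥ m = 0c 8a 2e b7 99 71 95 ∥ 69.
Inner hash: even-index sum = 360 mod 256 = 104; odd-index sum = 539 mod 256 = 27 → 68 1b.
Outer input = (K'⊕opad) ∥ inner = 66 e0 44 dd f3 1b ff ∥ 68 1b.
Outer hash (tag): even-index sum = 695 mod 256 = 183; odd-index sum = 576 mod 256 = 64 → b7 40.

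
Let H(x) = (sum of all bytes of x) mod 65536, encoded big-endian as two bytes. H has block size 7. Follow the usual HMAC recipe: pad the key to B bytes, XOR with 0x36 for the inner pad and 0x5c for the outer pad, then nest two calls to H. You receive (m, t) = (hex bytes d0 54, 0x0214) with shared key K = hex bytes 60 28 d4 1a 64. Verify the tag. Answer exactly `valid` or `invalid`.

Key hex bytes 60 28 d4 1a 64 is 5 bytes ≤ B = 7; zero-pad to 7 bytes: K' = 60 28 d4 1a 64 00 00.
K' ⊕ ipad = 56 1e e2 2c 52 36 36; K' ⊕ opad = 3c 74 88 46 38 5c 5c.
Inner hash: sum = 86+30+226+44+82+54+54+208+84 = 868 → 03 64.
Outer hash (recomputed tag): sum = 60+116+136+70+56+92+92+3+100 = 725 → 02 d5.
Recomputed tag = 02d5; claimed = 0214 → mismatch.

invalid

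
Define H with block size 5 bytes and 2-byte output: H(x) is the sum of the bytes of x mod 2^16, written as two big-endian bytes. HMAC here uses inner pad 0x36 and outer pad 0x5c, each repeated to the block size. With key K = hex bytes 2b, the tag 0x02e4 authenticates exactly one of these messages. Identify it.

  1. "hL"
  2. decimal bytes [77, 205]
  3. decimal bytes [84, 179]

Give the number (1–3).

3

Key hex bytes 2b is 1 byte ≤ B = 5; zero-pad to 5 bytes: K' = 2b 00 00 00 00.
K' ⊕ ipad = 1d 36 36 36 36; K' ⊕ opad = 77 5c 5c 5c 5c.
m1: inner = H(1d 36 36 36 36 68 4c) = 01 a9; tag = H(77 5c 5c 5c 5c 01 a9) = 0291
m2: inner = H(1d 36 36 36 36 4d cd) = 02 0f; tag = H(77 5c 5c 5c 5c 02 0f) = 01f8
m3: inner = H(1d 36 36 36 36 54 b3) = 01 fc; tag = H(77 5c 5c 5c 5c 01 fc) = 02e4 ← matches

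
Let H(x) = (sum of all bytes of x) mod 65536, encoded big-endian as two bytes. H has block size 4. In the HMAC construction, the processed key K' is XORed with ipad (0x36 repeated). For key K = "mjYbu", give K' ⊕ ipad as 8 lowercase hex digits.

Key "mjYbu" = 6d 6a 59 62 75 is 5 bytes > B = 4, so hash it first: H(key) = 02 07, then zero-pad to 4 bytes: K' = 02 07 00 00.
XOR each byte with 0x36: 02⊕36=34, 07⊕36=31, 00⊕36=36, 00⊕36=36.

34313636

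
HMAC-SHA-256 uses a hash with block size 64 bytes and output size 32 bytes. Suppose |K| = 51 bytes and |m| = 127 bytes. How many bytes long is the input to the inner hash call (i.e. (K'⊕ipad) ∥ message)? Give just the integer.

191

Key is 51 ≤ 64 bytes, zero-padded: |K'| = 64.
Inner input = (K'⊕ipad) ∥ m → 64 + 127 = 191 bytes.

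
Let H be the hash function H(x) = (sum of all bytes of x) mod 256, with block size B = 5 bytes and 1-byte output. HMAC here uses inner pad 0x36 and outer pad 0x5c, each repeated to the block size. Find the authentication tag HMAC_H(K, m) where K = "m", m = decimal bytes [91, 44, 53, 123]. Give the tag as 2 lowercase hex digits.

Key "m" = 6d is 1 byte ≤ B = 5; zero-pad to 5 bytes: K' = 6d 00 00 00 00.
K' ⊕ ipad = 5b 36 36 36 36.  K' ⊕ opad = 31 5c 5c 5c 5c.
Inner input = (K'⊕ipad) ∥ m = 5b 36 36 36 36 ∥ 5b 2c 35 7b.
Inner hash: sum = 91+54+54+54+54+91+44+53+123 = 618; mod 256 = 106 → 6a.
Outer input = (K'⊕opad) ∥ inner = 31 5c 5c 5c 5c ∥ 6a.
Outer hash (tag): sum = 49+92+92+92+92+106 = 523; mod 256 = 11 → 0b.

0b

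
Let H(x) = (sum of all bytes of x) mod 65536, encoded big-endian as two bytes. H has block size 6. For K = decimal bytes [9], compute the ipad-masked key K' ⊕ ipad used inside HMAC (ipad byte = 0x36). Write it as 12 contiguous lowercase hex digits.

Key decimal bytes [9] = 09 is 1 byte ≤ B = 6; zero-pad to 6 bytes: K' = 09 00 00 00 00 00.
XOR each byte with 0x36: 09⊕36=3f, 00⊕36=36, 00⊕36=36, 00⊕36=36, 00⊕36=36, 00⊕36=36.

3f3636363636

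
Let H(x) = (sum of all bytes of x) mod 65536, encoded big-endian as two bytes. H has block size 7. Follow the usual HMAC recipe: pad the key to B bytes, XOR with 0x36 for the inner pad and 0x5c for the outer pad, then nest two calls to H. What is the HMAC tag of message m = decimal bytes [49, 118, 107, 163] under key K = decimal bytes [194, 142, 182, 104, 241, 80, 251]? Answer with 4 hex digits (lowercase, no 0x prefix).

Key decimal bytes [194, 142, 182, 104, 241, 80, 251] = c2 8e b6 68 f1 50 fb is exactly B = 7 bytes: K' = c2 8e b6 68 f1 50 fb.
K' ⊕ ipad = f4 b8 80 5e c7 66 cd.  K' ⊕ opad = 9e d2 ea 34 ad 0c a7.
Inner input = (K'⊕ipad) ∥ m = f4 b8 80 5e c7 66 cd ∥ 31 76 6b a3.
Inner hash: sum = 244+184+128+94+199+102+205+49+118+107+163 = 1593 → 06 39.
Outer input = (K'⊕opad) ∥ inner = 9e d2 ea 34 ad 0c a7 ∥ 06 39.
Outer hash (tag): sum = 158+210+234+52+173+12+167+6+57 = 1069 → 04 2d.

042d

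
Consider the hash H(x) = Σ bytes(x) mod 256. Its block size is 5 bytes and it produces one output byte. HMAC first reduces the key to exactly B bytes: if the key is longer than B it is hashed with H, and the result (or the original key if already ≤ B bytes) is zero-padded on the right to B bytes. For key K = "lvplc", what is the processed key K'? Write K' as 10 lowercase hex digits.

Key "lvplc" = 6c 76 70 6c 63 is exactly B = 5 bytes: K' = 6c 76 70 6c 63.

6c76706c63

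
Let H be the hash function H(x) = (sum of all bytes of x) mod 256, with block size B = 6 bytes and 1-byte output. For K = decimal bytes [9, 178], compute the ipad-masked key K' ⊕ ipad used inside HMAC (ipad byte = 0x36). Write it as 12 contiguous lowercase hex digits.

3f8436363636

Key decimal bytes [9, 178] = 09 b2 is 2 bytes ≤ B = 6; zero-pad to 6 bytes: K' = 09 b2 00 00 00 00.
XOR each byte with 0x36: 09⊕36=3f, b2⊕36=84, 00⊕36=36, 00⊕36=36, 00⊕36=36, 00⊕36=36.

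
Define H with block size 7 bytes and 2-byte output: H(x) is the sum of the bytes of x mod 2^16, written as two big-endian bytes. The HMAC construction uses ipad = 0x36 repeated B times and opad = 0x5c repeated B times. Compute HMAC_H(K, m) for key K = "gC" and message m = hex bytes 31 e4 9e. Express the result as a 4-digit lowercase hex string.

02b0

Key "gC" = 67 43 is 2 bytes ≤ B = 7; zero-pad to 7 bytes: K' = 67 43 00 00 00 00 00.
K' ⊕ ipad = 51 75 36 36 36 36 36.  K' ⊕ opad = 3b 1f 5c 5c 5c 5c 5c.
Inner input = (K'⊕ipad) ∥ m = 51 75 36 36 36 36 36 ∥ 31 e4 9e.
Inner hash: sum = 81+117+54+54+54+54+54+49+228+158 = 903 → 03 87.
Outer input = (K'⊕opad) ∥ inner = 3b 1f 5c 5c 5c 5c 5c ∥ 03 87.
Outer hash (tag): sum = 59+31+92+92+92+92+92+3+135 = 688 → 02 b0.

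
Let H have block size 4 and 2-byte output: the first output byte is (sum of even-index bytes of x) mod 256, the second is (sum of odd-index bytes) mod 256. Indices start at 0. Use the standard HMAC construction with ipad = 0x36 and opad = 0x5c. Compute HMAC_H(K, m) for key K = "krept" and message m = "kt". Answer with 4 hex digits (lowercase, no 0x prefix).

Key "krept" = 6b 72 65 70 74 is 5 bytes > B = 4, so hash it first: H(key) = 44 e2, then zero-pad to 4 bytes: K' = 44 e2 00 00.
K' ⊕ ipad = 72 d4 36 36.  K' ⊕ opad = 18 be 5c 5c.
Inner input = (K'⊕ipad) ∥ m = 72 d4 36 36 ∥ 6b 74.
Inner hash: even-index sum = 275 mod 256 = 19; odd-index sum = 382 mod 256 = 126 → 13 7e.
Outer input = (K'⊕opad) ∥ inner = 18 be 5c 5c ∥ 13 7e.
Outer hash (tag): even-index sum = 135 mod 256 = 135; odd-index sum = 408 mod 256 = 152 → 87 98.

8798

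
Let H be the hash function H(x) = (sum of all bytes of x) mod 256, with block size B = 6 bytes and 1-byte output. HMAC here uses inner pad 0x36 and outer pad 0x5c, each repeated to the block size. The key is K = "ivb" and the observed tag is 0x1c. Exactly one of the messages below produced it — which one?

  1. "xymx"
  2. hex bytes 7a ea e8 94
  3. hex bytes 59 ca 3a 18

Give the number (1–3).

1

Key "ivb" = 69 76 62 is 3 bytes ≤ B = 6; zero-pad to 6 bytes: K' = 69 76 62 00 00 00.
K' ⊕ ipad = 5f 40 54 36 36 36; K' ⊕ opad = 35 2a 3e 5c 5c 5c.
m1: inner = H(5f 40 54 36 36 36 78 79 6d 78) = 6b; tag = H(35 2a 3e 5c 5c 5c 6b) = 1c ← matches
m2: inner = H(5f 40 54 36 36 36 7a ea e8 94) = 75; tag = H(35 2a 3e 5c 5c 5c 75) = 26
m3: inner = H(5f 40 54 36 36 36 59 ca 3a 18) = 0a; tag = H(35 2a 3e 5c 5c 5c 0a) = bb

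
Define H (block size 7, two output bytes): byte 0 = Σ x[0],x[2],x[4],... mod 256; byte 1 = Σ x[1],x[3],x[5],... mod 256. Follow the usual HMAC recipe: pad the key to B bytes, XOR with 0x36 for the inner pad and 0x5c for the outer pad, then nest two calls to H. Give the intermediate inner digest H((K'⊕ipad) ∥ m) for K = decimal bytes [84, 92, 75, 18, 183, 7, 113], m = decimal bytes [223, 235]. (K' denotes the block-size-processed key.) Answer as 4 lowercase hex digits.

Key decimal bytes [84, 92, 75, 18, 183, 7, 113] = 54 5c 4b 12 b7 07 71 is exactly B = 7 bytes: K' = 54 5c 4b 12 b7 07 71.
K' ⊕ ipad = 62 6a 7d 24 81 31 47.
Inner input = 62 6a 7d 24 81 31 47 ∥ df eb.
Inner hash: even-index sum = 658 mod 256 = 146; odd-index sum = 414 mod 256 = 158 → 92 9e.

929e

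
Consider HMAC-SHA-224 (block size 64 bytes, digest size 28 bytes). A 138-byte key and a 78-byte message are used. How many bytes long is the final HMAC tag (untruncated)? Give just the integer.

28

The tag is one SHA-224 digest: 28 bytes.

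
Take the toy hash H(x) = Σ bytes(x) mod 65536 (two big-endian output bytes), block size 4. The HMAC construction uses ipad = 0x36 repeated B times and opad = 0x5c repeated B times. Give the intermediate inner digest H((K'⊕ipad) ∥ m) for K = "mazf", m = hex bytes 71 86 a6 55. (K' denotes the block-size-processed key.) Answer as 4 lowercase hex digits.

0340

Key "mazf" = 6d 61 7a 66 is exactly B = 4 bytes: K' = 6d 61 7a 66.
K' ⊕ ipad = 5b 57 4c 50.
Inner input = 5b 57 4c 50 ∥ 71 86 a6 55.
Inner hash: sum = 91+87+76+80+113+134+166+85 = 832 → 03 40.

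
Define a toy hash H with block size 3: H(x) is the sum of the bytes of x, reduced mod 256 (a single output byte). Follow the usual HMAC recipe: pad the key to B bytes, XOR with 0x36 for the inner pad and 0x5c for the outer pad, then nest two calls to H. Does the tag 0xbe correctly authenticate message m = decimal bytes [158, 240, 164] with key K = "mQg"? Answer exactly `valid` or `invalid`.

Key "mQg" = 6d 51 67 is exactly B = 3 bytes: K' = 6d 51 67.
K' ⊕ ipad = 5b 67 51; K' ⊕ opad = 31 0d 3b.
Inner hash: sum = 91+103+81+158+240+164 = 837; mod 256 = 69 → 45.
Outer hash (recomputed tag): sum = 49+13+59+69 = 190 → be.
Recomputed tag = be; claimed = be → match.

valid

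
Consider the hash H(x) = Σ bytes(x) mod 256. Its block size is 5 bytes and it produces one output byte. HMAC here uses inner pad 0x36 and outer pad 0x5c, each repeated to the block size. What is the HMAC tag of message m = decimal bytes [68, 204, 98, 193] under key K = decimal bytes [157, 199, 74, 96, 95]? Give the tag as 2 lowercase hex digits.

Key decimal bytes [157, 199, 74, 96, 95] = 9d c7 4a 60 5f is exactly B = 5 bytes: K' = 9d c7 4a 60 5f.
K' ⊕ ipad = ab f1 7c 56 69.  K' ⊕ opad = c1 9b 16 3c 03.
Inner input = (K'⊕ipad) ∥ m = ab f1 7c 56 69 ∥ 44 cc 62 c1.
Inner hash: sum = 171+241+124+86+105+68+204+98+193 = 1290; mod 256 = 10 → 0a.
Outer input = (K'⊕opad) ∥ inner = c1 9b 16 3c 03 ∥ 0a.
Outer hash (tag): sum = 193+155+22+60+3+10 = 443; mod 256 = 187 → bb.

bb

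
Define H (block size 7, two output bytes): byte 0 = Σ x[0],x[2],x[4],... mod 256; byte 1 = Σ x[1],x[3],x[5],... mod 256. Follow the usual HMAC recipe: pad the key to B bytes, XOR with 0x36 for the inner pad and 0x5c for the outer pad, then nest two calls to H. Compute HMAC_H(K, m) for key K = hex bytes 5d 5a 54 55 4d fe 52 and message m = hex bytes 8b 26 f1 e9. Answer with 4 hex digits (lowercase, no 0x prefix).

3b6c

Key hex bytes 5d 5a 54 55 4d fe 52 is exactly B = 7 bytes: K' = 5d 5a 54 55 4d fe 52.
K' ⊕ ipad = 6b 6c 62 63 7b c8 64.  K' ⊕ opad = 01 06 08 09 11 a2 0e.
Inner input = (K'⊕ipad) ∥ m = 6b 6c 62 63 7b c8 64 ∥ 8b 26 f1 e9.
Inner hash: even-index sum = 699 mod 256 = 187; odd-index sum = 787 mod 256 = 19 → bb 13.
Outer input = (K'⊕opad) ∥ inner = 01 06 08 09 11 a2 0e ∥ bb 13.
Outer hash (tag): even-index sum = 59 mod 256 = 59; odd-index sum = 364 mod 256 = 108 → 3b 6c.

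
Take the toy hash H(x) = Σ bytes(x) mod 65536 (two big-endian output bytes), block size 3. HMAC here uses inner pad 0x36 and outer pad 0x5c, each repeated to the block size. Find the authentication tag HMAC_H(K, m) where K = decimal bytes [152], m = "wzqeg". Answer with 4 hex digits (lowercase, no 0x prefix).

Key decimal bytes [152] = 98 is 1 byte ≤ B = 3; zero-pad to 3 bytes: K' = 98 00 00.
K' ⊕ ipad = ae 36 36.  K' ⊕ opad = c4 5c 5c.
Inner input = (K'⊕ipad) ∥ m = ae 36 36 ∥ 77 7a 71 65 67.
Inner hash: sum = 174+54+54+119+122+113+101+103 = 840 → 03 48.
Outer input = (K'⊕opad) ∥ inner = c4 5c 5c ∥ 03 48.
Outer hash (tag): sum = 196+92+92+3+72 = 455 → 01 c7.

01c7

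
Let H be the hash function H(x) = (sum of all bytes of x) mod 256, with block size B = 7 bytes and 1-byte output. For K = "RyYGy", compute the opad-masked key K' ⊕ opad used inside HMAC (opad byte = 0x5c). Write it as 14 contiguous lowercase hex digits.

Key "RyYGy" = 52 79 59 47 79 is 5 bytes ≤ B = 7; zero-pad to 7 bytes: K' = 52 79 59 47 79 00 00.
XOR each byte with 0x5c: 52⊕5c=0e, 79⊕5c=25, 59⊕5c=05, 47⊕5c=1b, 79⊕5c=25, 00⊕5c=5c, 00⊕5c=5c.

0e25051b255c5c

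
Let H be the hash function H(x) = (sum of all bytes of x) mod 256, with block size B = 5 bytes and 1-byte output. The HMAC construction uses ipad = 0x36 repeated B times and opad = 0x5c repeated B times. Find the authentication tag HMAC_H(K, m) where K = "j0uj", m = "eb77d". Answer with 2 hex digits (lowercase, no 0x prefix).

Key "j0uj" = 6a 30 75 6a is 4 bytes ≤ B = 5; zero-pad to 5 bytes: K' = 6a 30 75 6a 00.
K' ⊕ ipad = 5c 06 43 5c 36.  K' ⊕ opad = 36 6c 29 36 5c.
Inner input = (K'⊕ipad) ∥ m = 5c 06 43 5c 36 ∥ 65 62 37 37 64.
Inner hash: sum = 92+6+67+92+54+101+98+55+55+100 = 720; mod 256 = 208 → d0.
Outer input = (K'⊕opad) ∥ inner = 36 6c 29 36 5c ∥ d0.
Outer hash (tag): sum = 54+108+41+54+92+208 = 557; mod 256 = 45 → 2d.

2d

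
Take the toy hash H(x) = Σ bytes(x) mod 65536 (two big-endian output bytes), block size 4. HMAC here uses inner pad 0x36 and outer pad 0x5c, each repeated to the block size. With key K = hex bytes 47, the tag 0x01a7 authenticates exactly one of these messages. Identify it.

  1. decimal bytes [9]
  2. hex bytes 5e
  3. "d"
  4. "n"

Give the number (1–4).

Key hex bytes 47 is 1 byte ≤ B = 4; zero-pad to 4 bytes: K' = 47 00 00 00.
K' ⊕ ipad = 71 36 36 36; K' ⊕ opad = 1b 5c 5c 5c.
m1: inner = H(71 36 36 36 09) = 01 1c; tag = H(1b 5c 5c 5c 01 1c) = 014c
m2: inner = H(71 36 36 36 5e) = 01 71; tag = H(1b 5c 5c 5c 01 71) = 01a1
m3: inner = H(71 36 36 36 64) = 01 77; tag = H(1b 5c 5c 5c 01 77) = 01a7 ← matches
m4: inner = H(71 36 36 36 6e) = 01 81; tag = H(1b 5c 5c 5c 01 81) = 01b1

3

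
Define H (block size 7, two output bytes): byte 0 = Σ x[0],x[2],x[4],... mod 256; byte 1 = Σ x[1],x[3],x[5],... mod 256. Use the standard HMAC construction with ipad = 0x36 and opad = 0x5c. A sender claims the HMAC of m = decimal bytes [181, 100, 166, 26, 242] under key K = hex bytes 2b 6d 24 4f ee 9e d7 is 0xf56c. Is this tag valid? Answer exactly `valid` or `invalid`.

Key hex bytes 2b 6d 24 4f ee 9e d7 is exactly B = 7 bytes: K' = 2b 6d 24 4f ee 9e d7.
K' ⊕ ipad = 1d 5b 12 79 d8 a8 e1; K' ⊕ opad = 77 31 78 13 b2 c2 8b.
Inner hash: even-index sum = 614 mod 256 = 102; odd-index sum = 969 mod 256 = 201 → 66 c9.
Outer hash (recomputed tag): even-index sum = 757 mod 256 = 245; odd-index sum = 364 mod 256 = 108 → f5 6c.
Recomputed tag = f56c; claimed = f56c → match.

valid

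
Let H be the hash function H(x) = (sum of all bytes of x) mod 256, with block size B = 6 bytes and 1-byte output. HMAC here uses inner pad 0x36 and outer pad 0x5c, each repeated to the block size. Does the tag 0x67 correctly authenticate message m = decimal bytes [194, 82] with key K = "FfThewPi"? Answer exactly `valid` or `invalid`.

Key "FfThewPi" = 46 66 54 68 65 77 50 69 is 8 bytes > B = 6, so hash it first: H(key) = fd, then zero-pad to 6 bytes: K' = fd 00 00 00 00 00.
K' ⊕ ipad = cb 36 36 36 36 36; K' ⊕ opad = a1 5c 5c 5c 5c 5c.
Inner hash: sum = 203+54+54+54+54+54+194+82 = 749; mod 256 = 237 → ed.
Outer hash (recomputed tag): sum = 161+92+92+92+92+92+237 = 858; mod 256 = 90 → 5a.
Recomputed tag = 5a; claimed = 67 → mismatch.

invalid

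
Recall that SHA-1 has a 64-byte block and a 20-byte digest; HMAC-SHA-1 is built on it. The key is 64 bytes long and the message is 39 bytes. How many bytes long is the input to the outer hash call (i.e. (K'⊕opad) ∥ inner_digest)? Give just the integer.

Key is 64 ≤ 64 bytes, zero-padded: |K'| = 64.
Outer input = (K'⊕opad) ∥ H(inner) → 64 + 20 = 84 bytes.

84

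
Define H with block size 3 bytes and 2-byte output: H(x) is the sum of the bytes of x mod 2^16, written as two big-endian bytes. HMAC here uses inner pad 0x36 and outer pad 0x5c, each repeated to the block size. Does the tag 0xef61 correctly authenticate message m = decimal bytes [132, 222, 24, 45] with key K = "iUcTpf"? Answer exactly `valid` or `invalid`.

Key "iUcTpf" = 69 55 63 54 70 66 is 6 bytes > B = 3, so hash it first: H(key) = 02 4b, then zero-pad to 3 bytes: K' = 02 4b 00.
K' ⊕ ipad = 34 7d 36; K' ⊕ opad = 5e 17 5c.
Inner hash: sum = 52+125+54+132+222+24+45 = 654 → 02 8e.
Outer hash (recomputed tag): sum = 94+23+92+2+142 = 353 → 01 61.
Recomputed tag = 0161; claimed = ef61 → mismatch.

invalid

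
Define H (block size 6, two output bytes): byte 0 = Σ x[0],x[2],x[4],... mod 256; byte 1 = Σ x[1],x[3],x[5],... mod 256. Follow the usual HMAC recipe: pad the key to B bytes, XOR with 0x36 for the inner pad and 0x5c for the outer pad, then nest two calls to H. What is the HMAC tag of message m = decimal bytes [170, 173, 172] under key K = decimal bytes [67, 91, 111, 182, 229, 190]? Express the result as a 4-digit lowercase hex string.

02f5

Key decimal bytes [67, 91, 111, 182, 229, 190] = 43 5b 6f b6 e5 be is exactly B = 6 bytes: K' = 43 5b 6f b6 e5 be.
K' ⊕ ipad = 75 6d 59 80 d3 88.  K' ⊕ opad = 1f 07 33 ea b9 e2.
Inner input = (K'⊕ipad) ∥ m = 75 6d 59 80 d3 88 ∥ aa ad ac.
Inner hash: even-index sum = 759 mod 256 = 247; odd-index sum = 546 mod 256 = 34 → f7 22.
Outer input = (K'⊕opad) ∥ inner = 1f 07 33 ea b9 e2 ∥ f7 22.
Outer hash (tag): even-index sum = 514 mod 256 = 2; odd-index sum = 501 mod 256 = 245 → 02 f5.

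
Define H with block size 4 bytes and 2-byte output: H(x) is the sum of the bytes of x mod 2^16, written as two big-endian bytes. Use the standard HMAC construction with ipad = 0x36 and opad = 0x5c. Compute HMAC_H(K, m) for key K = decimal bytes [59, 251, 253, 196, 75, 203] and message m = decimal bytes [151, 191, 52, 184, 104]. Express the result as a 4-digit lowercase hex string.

01e7

Key decimal bytes [59, 251, 253, 196, 75, 203] = 3b fb fd c4 4b cb is 6 bytes > B = 4, so hash it first: H(key) = 04 0d, then zero-pad to 4 bytes: K' = 04 0d 00 00.
K' ⊕ ipad = 32 3b 36 36.  K' ⊕ opad = 58 51 5c 5c.
Inner input = (K'⊕ipad) ∥ m = 32 3b 36 36 ∥ 97 bf 34 b8 68.
Inner hash: sum = 50+59+54+54+151+191+52+184+104 = 899 → 03 83.
Outer input = (K'⊕opad) ∥ inner = 58 51 5c 5c ∥ 03 83.
Outer hash (tag): sum = 88+81+92+92+3+131 = 487 → 01 e7.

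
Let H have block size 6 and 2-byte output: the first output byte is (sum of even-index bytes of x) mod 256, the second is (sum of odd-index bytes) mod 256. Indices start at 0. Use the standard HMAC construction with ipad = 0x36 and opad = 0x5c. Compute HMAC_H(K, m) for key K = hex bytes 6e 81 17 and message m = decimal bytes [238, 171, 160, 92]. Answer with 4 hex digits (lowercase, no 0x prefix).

16bf

Key hex bytes 6e 81 17 is 3 bytes ≤ B = 6; zero-pad to 6 bytes: K' = 6e 81 17 00 00 00.
K' ⊕ ipad = 58 b7 21 36 36 36.  K' ⊕ opad = 32 dd 4b 5c 5c 5c.
Inner input = (K'⊕ipad) ∥ m = 58 b7 21 36 36 36 ∥ ee ab a0 5c.
Inner hash: even-index sum = 573 mod 256 = 61; odd-index sum = 554 mod 256 = 42 → 3d 2a.
Outer input = (K'⊕opad) ∥ inner = 32 dd 4b 5c 5c 5c ∥ 3d 2a.
Outer hash (tag): even-index sum = 278 mod 256 = 22; odd-index sum = 447 mod 256 = 191 → 16 bf.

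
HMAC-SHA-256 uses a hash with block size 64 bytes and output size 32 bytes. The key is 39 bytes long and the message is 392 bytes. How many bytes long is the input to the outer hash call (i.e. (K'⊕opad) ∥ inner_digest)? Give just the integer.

96

Key is 39 ≤ 64 bytes, zero-padded: |K'| = 64.
Outer input = (K'⊕opad) ∥ H(inner) → 64 + 32 = 96 bytes.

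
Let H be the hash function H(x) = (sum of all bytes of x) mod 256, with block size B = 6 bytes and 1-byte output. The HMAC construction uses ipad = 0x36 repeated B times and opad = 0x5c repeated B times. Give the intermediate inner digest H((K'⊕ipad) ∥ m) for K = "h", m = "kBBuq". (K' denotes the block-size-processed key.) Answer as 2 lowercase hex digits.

Key "h" = 68 is 1 byte ≤ B = 6; zero-pad to 6 bytes: K' = 68 00 00 00 00 00.
K' ⊕ ipad = 5e 36 36 36 36 36.
Inner input = 5e 36 36 36 36 36 ∥ 6b 42 42 75 71.
Inner hash: sum = 94+54+54+54+54+54+107+66+66+117+113 = 833; mod 256 = 65 → 41.

41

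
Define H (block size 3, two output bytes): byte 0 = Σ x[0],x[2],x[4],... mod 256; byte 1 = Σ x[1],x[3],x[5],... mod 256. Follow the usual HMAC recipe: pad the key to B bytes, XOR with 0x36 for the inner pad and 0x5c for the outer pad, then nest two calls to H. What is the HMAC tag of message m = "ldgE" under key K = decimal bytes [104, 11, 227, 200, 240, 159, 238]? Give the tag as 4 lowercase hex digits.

Key decimal bytes [104, 11, 227, 200, 240, 159, 238] = 68 0b e3 c8 f0 9f ee is 7 bytes > B = 3, so hash it first: H(key) = 29 72, then zero-pad to 3 bytes: K' = 29 72 00.
K' ⊕ ipad = 1f 44 36.  K' ⊕ opad = 75 2e 5c.
Inner input = (K'⊕ipad) ∥ m = 1f 44 36 ∥ 6c 64 67 45.
Inner hash: even-index sum = 254 mod 256 = 254; odd-index sum = 279 mod 256 = 23 → fe 17.
Outer input = (K'⊕opad) ∥ inner = 75 2e 5c ∥ fe 17.
Outer hash (tag): even-index sum = 232 mod 256 = 232; odd-index sum = 300 mod 256 = 44 → e8 2c.

e82c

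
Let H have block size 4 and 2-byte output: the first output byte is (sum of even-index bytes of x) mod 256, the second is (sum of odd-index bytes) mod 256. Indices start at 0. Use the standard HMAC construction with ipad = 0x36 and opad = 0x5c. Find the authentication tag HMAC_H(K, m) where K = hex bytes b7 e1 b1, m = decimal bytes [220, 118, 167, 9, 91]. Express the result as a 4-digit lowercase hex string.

Key hex bytes b7 e1 b1 is 3 bytes ≤ B = 4; zero-pad to 4 bytes: K' = b7 e1 b1 00.
K' ⊕ ipad = 81 d7 87 36.  K' ⊕ opad = eb bd ed 5c.
Inner input = (K'⊕ipad) ∥ m = 81 d7 87 36 ∥ dc 76 a7 09 5b.
Inner hash: even-index sum = 742 mod 256 = 230; odd-index sum = 396 mod 256 = 140 → e6 8c.
Outer input = (K'⊕opad) ∥ inner = eb bd ed 5c ∥ e6 8c.
Outer hash (tag): even-index sum = 702 mod 256 = 190; odd-index sum = 421 mod 256 = 165 → be a5.

bea5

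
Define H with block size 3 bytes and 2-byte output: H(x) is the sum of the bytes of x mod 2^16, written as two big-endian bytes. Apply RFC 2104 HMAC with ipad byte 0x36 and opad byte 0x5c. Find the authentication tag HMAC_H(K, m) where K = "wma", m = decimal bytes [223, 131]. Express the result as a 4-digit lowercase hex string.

Key "wma" = 77 6d 61 is exactly B = 3 bytes: K' = 77 6d 61.
K' ⊕ ipad = 41 5b 57.  K' ⊕ opad = 2b 31 3d.
Inner input = (K'⊕ipad) ∥ m = 41 5b 57 ∥ df 83.
Inner hash: sum = 65+91+87+223+131 = 597 → 02 55.
Outer input = (K'⊕opad) ∥ inner = 2b 31 3d ∥ 02 55.
Outer hash (tag): sum = 43+49+61+2+85 = 240 → 00 f0.

00f0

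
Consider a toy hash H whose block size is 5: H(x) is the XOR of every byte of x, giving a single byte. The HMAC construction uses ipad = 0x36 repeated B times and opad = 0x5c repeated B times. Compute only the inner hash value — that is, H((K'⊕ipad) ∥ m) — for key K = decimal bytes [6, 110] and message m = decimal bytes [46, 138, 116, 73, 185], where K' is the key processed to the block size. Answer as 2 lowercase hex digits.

Key decimal bytes [6, 110] = 06 6e is 2 bytes ≤ B = 5; zero-pad to 5 bytes: K' = 06 6e 00 00 00.
K' ⊕ ipad = 30 58 36 36 36.
Inner input = 30 58 36 36 36 ∥ 2e 8a 74 49 b9.
Inner hash: XOR 30⊕58⊕36⊕36⊕36⊕2e⊕8a⊕74⊕49⊕b9 = 7e.

7e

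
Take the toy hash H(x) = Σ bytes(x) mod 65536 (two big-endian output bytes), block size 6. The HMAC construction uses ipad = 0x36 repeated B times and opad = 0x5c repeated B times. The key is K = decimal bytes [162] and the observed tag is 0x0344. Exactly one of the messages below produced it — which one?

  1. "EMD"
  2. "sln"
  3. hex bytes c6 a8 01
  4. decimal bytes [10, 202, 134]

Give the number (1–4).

Key decimal bytes [162] = a2 is 1 byte ≤ B = 6; zero-pad to 6 bytes: K' = a2 00 00 00 00 00.
K' ⊕ ipad = 94 36 36 36 36 36; K' ⊕ opad = fe 5c 5c 5c 5c 5c.
m1: inner = H(94 36 36 36 36 36 45 4d 44) = 02 78; tag = H(fe 5c 5c 5c 5c 5c 02 78) = 0344 ← matches
m2: inner = H(94 36 36 36 36 36 73 6c 6e) = 02 ef; tag = H(fe 5c 5c 5c 5c 5c 02 ef) = 03bb
m3: inner = H(94 36 36 36 36 36 c6 a8 01) = 03 11; tag = H(fe 5c 5c 5c 5c 5c 03 11) = 02de
m4: inner = H(94 36 36 36 36 36 0a ca 86) = 02 fc; tag = H(fe 5c 5c 5c 5c 5c 02 fc) = 03c8

1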